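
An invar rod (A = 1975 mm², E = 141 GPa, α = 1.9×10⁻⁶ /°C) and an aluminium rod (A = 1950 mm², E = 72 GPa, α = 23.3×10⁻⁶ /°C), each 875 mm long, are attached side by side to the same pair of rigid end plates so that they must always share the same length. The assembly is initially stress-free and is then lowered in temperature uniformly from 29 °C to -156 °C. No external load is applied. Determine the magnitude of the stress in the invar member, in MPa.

σ ≈ 187 MPa (compressive)

Both members must finish at the same length. With the larger α, the aluminium tends to over-contract; the plates restrain it, putting the aluminium in tension and the invar in compression. With no external load the two internal forces are equal and opposite, magnitude P.
Compatibility of the two members (thermal + elastic change equal): (α₁ − α₂)ΔT = P·[1/(A₁E₁) + 1/(A₂E₂)].
|α₁ − α₂|·ΔT = 21.4×10⁻⁶ × 185 = 0.003959.
1/(A₁E₁) + 1/(A₂E₂) = 1/(1975×141×10³) + 1/(1950×72×10³) = 1.071×10⁻⁸ N⁻¹.
P = 0.003959 / 1.071×10⁻⁸ = 369500 N = 369.5 kN.
σ_{invar} = P/A₁ = 369500/1975 = 187.1 MPa, compressive.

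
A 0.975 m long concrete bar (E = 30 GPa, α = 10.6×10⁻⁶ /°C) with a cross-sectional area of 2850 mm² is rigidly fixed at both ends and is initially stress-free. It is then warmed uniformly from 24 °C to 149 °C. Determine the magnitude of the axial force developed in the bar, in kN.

P ≈ 113 kN (compressive)

The ends cannot move, so σ = EαΔT = 30×10³ × 10.6×10⁻⁶ × 125 = 39.75 MPa.
P = AEαΔT = 2850 × 30×10³ × 10.6×10⁻⁶ × 125 = 113.3 kN (compressive).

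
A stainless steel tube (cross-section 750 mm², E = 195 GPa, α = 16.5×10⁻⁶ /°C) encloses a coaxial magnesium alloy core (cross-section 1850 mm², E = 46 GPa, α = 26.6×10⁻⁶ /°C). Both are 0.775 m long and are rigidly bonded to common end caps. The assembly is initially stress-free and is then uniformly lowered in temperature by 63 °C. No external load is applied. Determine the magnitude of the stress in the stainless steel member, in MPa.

σ ≈ 45.6 MPa (compressive)

Equilibrium of a rigid end plate with no external load gives equal and opposite internal forces ±P in the two members. Since α_{magnesium alloy} > α_{stainless steel}, cooling drives the magnesium alloy into tension and the stainless steel into compression.
Equating the net (thermal + elastic) strains gives |α₁ − α₂|·ΔT = P·[1/(A₁E₁) + 1/(A₂E₂)].
|α₁ − α₂|·ΔT = 10.1×10⁻⁶ × 63 = 0.0006363.
1/(A₁E₁) + 1/(A₂E₂) = 1/(750×195×10³) + 1/(1850×46×10³) = 1.859×10⁻⁸ N⁻¹.
P = 0.0006363 / 1.859×10⁻⁸ = 34230 N = 34.23 kN.
σ_{stainless steel} = P/A₁ = 34230/750 = 45.64 MPa, compressive.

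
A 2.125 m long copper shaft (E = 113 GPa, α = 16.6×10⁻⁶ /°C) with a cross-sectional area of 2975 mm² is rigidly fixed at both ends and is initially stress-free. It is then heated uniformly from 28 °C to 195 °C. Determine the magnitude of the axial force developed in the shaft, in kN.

P ≈ 932 kN (compressive)

Full restraint means ε = 0, so the stress is σ = EαΔT = 113×10³ × 16.6×10⁻⁶ × 167 = 313.3 MPa.
Then P = σA = 313.3 × 2975 mm² = 931.9 kN, compressive.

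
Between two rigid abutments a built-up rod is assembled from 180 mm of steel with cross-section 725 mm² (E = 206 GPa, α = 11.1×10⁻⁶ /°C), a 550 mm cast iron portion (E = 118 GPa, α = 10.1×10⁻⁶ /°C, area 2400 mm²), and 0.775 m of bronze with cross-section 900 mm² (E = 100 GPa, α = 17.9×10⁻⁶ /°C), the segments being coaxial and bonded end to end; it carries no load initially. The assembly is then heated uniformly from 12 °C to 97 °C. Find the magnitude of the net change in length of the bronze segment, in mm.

If the supports were absent, the total length change would be Σ αᵢΔT Lᵢ = 11.1×10⁻⁶×85×180 + 10.1×10⁻⁶×85×550 + 17.9×10⁻⁶×85×775 = 1.821 mm.
Since the ends are fixed, an axial force P builds up, equal in every segment, with P · Σ Lᵢ/(AᵢEᵢ) = δ_free.
Σ Lᵢ/(AᵢEᵢ) = 180/(725×206×10³) + 550/(2400×118×10³) + 775/(900×100×10³) = 1.176×10⁻⁵ mm/N.
P = 1.821 / 1.176×10⁻⁵ = 154900 N = 154.9 kN, compressive.
For the bronze segment, free thermal change = 17.9×10⁻⁶×85×775 = 1.179 mm and elastic change from P = 154900×775/(900×100×10³) = 1.334 mm; these oppose, so the net change is 0.155 mm (segment shortens).

|ΔL| ≈ 0.155 mm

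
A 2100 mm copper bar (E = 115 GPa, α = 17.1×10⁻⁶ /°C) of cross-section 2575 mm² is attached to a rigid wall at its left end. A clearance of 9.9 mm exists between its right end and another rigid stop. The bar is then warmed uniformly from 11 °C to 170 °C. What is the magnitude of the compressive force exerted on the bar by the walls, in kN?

If the wall were absent the bar would grow by αΔT L = 17.1×10⁻⁶ × 159 × 2100 = 5.71 mm.
This is smaller than the 9.9 mm clearance, so the bar expands freely without reaching the stop — the stress is zero.

P ≈ 0 kN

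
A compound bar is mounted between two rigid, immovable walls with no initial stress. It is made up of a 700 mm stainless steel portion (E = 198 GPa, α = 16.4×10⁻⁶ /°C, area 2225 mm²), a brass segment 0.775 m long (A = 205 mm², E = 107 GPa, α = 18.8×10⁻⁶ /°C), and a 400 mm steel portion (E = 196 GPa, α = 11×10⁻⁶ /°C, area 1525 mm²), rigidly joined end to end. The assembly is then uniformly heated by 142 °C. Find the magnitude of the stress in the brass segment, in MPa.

Free thermal expansion of the whole bar: Σ αᵢΔT Lᵢ = 16.4×10⁻⁶×142×700 + 18.8×10⁻⁶×142×775 + 11×10⁻⁶×142×400 = 4.324 mm.
The walls prevent any net length change, so an axial force P (same in every segment) develops. Compatibility: P · Σ Lᵢ/(AᵢEᵢ) = δ_free.
Σ Lᵢ/(AᵢEᵢ) = 700/(2225×198×10³) + 775/(205×107×10³) + 400/(1525×196×10³) = 3.826×10⁻⁵ mm/N.
So P = 4.324 / 3.826×10⁻⁵ = 113 kN, compressive.
σ_{brass} = P / A = 113000 / 205 = 551.3 MPa.

σ ≈ 551 MPa (compressive)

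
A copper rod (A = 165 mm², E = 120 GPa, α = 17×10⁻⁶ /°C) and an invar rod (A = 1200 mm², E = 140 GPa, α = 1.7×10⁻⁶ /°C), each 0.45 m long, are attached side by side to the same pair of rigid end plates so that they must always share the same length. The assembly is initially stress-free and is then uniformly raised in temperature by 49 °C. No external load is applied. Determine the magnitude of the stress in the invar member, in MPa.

σ ≈ 11.1 MPa (tensile)

The copper has the larger α, so on heating it would change length more than the invar if both were free. The rigid plates force a common final length, so the copper is put into compression and the invar into tension, with equal and opposite forces P (no external load).
Compatibility of the two members (thermal + elastic change equal): (α₁ − α₂)ΔT = P·[1/(A₁E₁) + 1/(A₂E₂)].
|α₁ − α₂|·ΔT = 15.3×10⁻⁶ × 49 = 0.0007497.
1/(A₁E₁) + 1/(A₂E₂) = 1/(165×120×10³) + 1/(1200×140×10³) = 5.646×10⁻⁸ N⁻¹.
P = 0.0007497 / 5.646×10⁻⁸ = 13280 N = 13.28 kN.
σ_{invar} = P/A₂ = 13280/1200 = 11.07 MPa, tensile.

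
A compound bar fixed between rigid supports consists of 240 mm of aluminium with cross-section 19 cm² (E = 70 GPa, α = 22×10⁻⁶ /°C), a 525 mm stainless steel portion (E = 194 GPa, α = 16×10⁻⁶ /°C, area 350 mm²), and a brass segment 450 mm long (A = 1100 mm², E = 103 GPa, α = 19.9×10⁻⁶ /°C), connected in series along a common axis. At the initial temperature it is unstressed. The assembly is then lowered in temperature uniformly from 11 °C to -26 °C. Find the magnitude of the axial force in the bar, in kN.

P ≈ 62 kN (tensile)

With the walls removed the bar would change length by δ_free = Σ αᵢΔT Lᵢ = 22×10⁻⁶×37×240 + 16×10⁻⁶×37×525 + 19.9×10⁻⁶×37×450 = 0.8375 mm.
Since the ends are fixed, an axial force P builds up, equal in every segment, with P · Σ Lᵢ/(AᵢEᵢ) = δ_free.
The series flexibility is Σ Lᵢ/(AᵢEᵢ) = 240/(1900×70×10³) + 525/(350×194×10³) + 450/(1100×103×10³) = 1.351×10⁻⁵ mm/N.
Hence P = δ_free / Σ(L/AE) = 0.8375/1.351×10⁻⁵ = 62 kN (tensile).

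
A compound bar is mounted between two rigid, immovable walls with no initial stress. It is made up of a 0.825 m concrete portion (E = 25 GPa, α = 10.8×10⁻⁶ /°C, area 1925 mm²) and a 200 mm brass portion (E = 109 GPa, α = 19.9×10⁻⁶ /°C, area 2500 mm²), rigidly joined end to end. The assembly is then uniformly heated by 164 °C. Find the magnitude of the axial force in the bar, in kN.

If the supports were absent, the total length change would be Σ αᵢΔT Lᵢ = 10.8×10⁻⁶×164×825 + 19.9×10⁻⁶×164×200 = 2.114 mm.
Since the ends are fixed, an axial force P builds up, equal in every segment, with P · Σ Lᵢ/(AᵢEᵢ) = δ_free.
The series flexibility is Σ Lᵢ/(AᵢEᵢ) = 825/(1925×25×10³) + 200/(2500×109×10³) = 1.788×10⁻⁵ mm/N.
So P = 2.114 / 1.788×10⁻⁵ = 118.3 kN, compressive.

P ≈ 118 kN (compressive)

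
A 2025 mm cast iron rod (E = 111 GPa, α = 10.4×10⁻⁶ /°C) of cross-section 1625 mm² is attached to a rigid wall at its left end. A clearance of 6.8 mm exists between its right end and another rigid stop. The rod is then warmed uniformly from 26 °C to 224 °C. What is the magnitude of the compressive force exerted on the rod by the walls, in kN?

Free thermal elongation = αΔT L = 10.4×10⁻⁶ × 198 × 2025 = 4.17 mm.
Since δ_free = 4.17 mm is less than the 6.8 mm gap, the rod never touches the wall. No axial force develops.

P ≈ 0 kN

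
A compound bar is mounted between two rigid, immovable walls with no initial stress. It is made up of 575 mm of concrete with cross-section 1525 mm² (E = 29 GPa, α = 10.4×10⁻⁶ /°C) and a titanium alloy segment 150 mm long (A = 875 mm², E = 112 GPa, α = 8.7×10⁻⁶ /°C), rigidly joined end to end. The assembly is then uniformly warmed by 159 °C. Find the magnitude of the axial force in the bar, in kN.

With the walls removed the bar would change length by δ_free = Σ αᵢΔT Lᵢ = 10.4×10⁻⁶×159×575 + 8.7×10⁻⁶×159×150 = 1.158 mm.
Since the ends are fixed, an axial force P builds up, equal in every segment, with P · Σ Lᵢ/(AᵢEᵢ) = δ_free.
The series flexibility is Σ Lᵢ/(AᵢEᵢ) = 575/(1525×29×10³) + 150/(875×112×10³) = 1.453×10⁻⁵ mm/N.
P = 1.158 / 1.453×10⁻⁵ = 79710 N = 79.71 kN, compressive.

P ≈ 79.7 kN (compressive)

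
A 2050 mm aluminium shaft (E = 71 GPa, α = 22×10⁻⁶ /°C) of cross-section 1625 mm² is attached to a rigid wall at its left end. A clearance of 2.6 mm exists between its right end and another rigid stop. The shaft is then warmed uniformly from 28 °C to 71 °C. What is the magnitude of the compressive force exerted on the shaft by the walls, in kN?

P ≈ 0 kN

Free thermal elongation = αΔT L = 22×10⁻⁶ × 43 × 2050 = 1.939 mm.
This is smaller than the 2.6 mm clearance, so the shaft expands freely without reaching the stop — the stress is zero.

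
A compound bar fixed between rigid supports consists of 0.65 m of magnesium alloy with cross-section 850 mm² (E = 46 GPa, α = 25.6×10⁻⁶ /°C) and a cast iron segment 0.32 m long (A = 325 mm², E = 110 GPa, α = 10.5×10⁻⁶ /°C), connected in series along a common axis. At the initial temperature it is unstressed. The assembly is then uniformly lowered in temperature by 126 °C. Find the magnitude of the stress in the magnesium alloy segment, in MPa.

σ ≈ 116 MPa (tensile)

With the walls removed the bar would change length by δ_free = Σ αᵢΔT Lᵢ = 25.6×10⁻⁶×126×650 + 10.5×10⁻⁶×126×320 = 2.52 mm.
Since the ends are fixed, an axial force P builds up, equal in every segment, with P · Σ Lᵢ/(AᵢEᵢ) = δ_free.
Σ Lᵢ/(AᵢEᵢ) = 650/(850×46×10³) + 320/(325×110×10³) = 2.558×10⁻⁵ mm/N.
P = 2.52 / 2.558×10⁻⁵ = 98530 N = 98.53 kN, tensile.
σ_{magnesium alloy} = P / A = 98530 / 850 = 115.9 MPa.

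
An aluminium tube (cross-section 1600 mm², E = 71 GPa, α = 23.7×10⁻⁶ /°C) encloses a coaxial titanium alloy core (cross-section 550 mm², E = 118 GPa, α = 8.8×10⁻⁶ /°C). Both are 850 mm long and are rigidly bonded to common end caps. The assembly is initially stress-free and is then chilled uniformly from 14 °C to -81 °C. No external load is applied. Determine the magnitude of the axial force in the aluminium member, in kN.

P ≈ 58.5 kN (tensile in the aluminium)

Both members must finish at the same length. With the larger α, the aluminium tends to over-contract; the plates restrain it, putting the aluminium in tension and the titanium alloy in compression. With no external load the two internal forces are equal and opposite, magnitude P.
Equating the net (thermal + elastic) strains gives |α₁ − α₂|·ΔT = P·[1/(A₁E₁) + 1/(A₂E₂)].
|α₁ − α₂|·ΔT = 14.9×10⁻⁶ × 95 = 0.001415.
1/(A₁E₁) + 1/(A₂E₂) = 1/(1600×71×10³) + 1/(550×118×10³) = 2.421×10⁻⁸ N⁻¹.
So P = 0.001415 / 2.421×10⁻⁸ = 58.46 kN.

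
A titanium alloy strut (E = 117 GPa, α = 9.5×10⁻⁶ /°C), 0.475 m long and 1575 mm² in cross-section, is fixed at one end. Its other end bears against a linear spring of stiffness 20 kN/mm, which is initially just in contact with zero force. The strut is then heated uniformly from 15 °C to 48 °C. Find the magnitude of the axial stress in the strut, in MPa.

The unrestrained thermal change is αΔT L = 9.5×10⁻⁶ × 33 × 475 = 0.1489 mm.
With a force P in the spring, the elastic change of the strut is PL/(AE) and that of the spring is P/k; compatibility requires their sum to equal δ_free.
P [ L/(AE) + 1/k ] = δ_free → P [ 475/(1575×117×10³) + 1/(20×10³) ] = 0.1489.
P = 0.1489 / 5.258×10⁻⁵ = 2832 N.
σ = P/A = 2832/1575 = 1.798 MPa.

σ ≈ 1.8 MPa (compressive)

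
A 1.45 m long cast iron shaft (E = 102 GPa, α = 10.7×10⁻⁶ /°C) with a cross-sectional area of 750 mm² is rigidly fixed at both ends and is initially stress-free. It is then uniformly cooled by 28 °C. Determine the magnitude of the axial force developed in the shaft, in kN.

The ends cannot move, so σ = EαΔT = 102×10³ × 10.7×10⁻⁶ × 28 = 30.56 MPa.
Axial force P = σA = 30.56 × 750 = 22920 N = 22.92 kN, tensile.

P ≈ 22.9 kN (tensile)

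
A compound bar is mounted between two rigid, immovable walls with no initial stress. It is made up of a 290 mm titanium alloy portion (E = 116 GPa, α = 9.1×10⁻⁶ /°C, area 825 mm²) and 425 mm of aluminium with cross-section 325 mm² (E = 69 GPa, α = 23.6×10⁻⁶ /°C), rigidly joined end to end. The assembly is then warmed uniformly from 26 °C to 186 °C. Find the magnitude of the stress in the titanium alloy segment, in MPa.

σ ≈ 112 MPa (compressive)

With the walls removed the bar would change length by δ_free = Σ αᵢΔT Lᵢ = 9.1×10⁻⁶×160×290 + 23.6×10⁻⁶×160×425 = 2.027 mm.
The walls prevent any net length change, so an axial force P (same in every segment) develops. Compatibility: P · Σ Lᵢ/(AᵢEᵢ) = δ_free.
The series flexibility is Σ Lᵢ/(AᵢEᵢ) = 290/(825×116×10³) + 425/(325×69×10³) = 2.198×10⁻⁵ mm/N.
P = 2.027 / 2.198×10⁻⁵ = 92210 N = 92.21 kN, compressive.
σ_{titanium alloy} = P / A = 92210 / 825 = 111.8 MPa.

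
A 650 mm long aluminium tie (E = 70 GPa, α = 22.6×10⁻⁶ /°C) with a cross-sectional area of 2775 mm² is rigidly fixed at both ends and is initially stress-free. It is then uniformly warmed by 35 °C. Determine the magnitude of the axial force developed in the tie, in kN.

P ≈ 154 kN (compressive)

With zero net strain, σ = E·αΔT = 70 GPa × 22.6×10⁻⁶ × 35 = 55.37 MPa.
Axial force P = σA = 55.37 × 2775 = 153700 N = 153.7 kN, compressive.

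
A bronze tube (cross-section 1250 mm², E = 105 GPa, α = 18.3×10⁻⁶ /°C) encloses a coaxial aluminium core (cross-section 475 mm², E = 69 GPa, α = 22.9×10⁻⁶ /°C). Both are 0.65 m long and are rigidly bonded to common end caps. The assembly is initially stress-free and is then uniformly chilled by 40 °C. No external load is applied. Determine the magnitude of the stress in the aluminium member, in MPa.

σ ≈ 10.2 MPa (tensile)

The aluminium has the larger α, so on cooling it would change length more than the bronze if both were free. The rigid plates force a common final length, so the aluminium is put into tension and the bronze into compression, with equal and opposite forces P (no external load).
Setting the final lengths equal and cancelling L: (α₁ − α₂)ΔT = P/(A₁E₁) + P/(A₂E₂).
|α₁ − α₂|·ΔT = 4.6×10⁻⁶ × 40 = 0.000184.
1/(A₁E₁) + 1/(A₂E₂) = 1/(1250×105×10³) + 1/(475×69×10³) = 3.813×10⁻⁸ N⁻¹.
P = 0.000184 / 3.813×10⁻⁸ = 4826 N = 4.826 kN.
σ_{aluminium} = P/A₂ = 4826/475 = 10.16 MPa, tensile.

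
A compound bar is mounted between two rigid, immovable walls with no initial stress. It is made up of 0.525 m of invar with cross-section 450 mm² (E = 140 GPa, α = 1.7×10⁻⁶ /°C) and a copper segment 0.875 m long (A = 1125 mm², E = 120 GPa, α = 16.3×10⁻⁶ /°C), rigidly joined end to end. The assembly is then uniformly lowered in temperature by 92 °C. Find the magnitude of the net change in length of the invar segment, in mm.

With the walls removed the bar would change length by δ_free = Σ αᵢΔT Lᵢ = 1.7×10⁻⁶×92×525 + 16.3×10⁻⁶×92×875 = 1.394 mm.
The rigid supports impose zero overall length change; the single axial force P common to all segments must satisfy P Σ Lᵢ/(AᵢEᵢ) = δ_free.
The series flexibility is Σ Lᵢ/(AᵢEᵢ) = 525/(450×140×10³) + 875/(1125×120×10³) = 1.481×10⁻⁵ mm/N.
So P = 1.394 / 1.481×10⁻⁵ = 94.11 kN, tensile.
For the invar segment, free thermal change = 1.7×10⁻⁶×92×525 = 0.08211 mm and elastic change from P = 94110×525/(450×140×10³) = 0.7843 mm; these oppose, so the net change is 0.702 mm (segment lengthens).

|ΔL| ≈ 0.702 mm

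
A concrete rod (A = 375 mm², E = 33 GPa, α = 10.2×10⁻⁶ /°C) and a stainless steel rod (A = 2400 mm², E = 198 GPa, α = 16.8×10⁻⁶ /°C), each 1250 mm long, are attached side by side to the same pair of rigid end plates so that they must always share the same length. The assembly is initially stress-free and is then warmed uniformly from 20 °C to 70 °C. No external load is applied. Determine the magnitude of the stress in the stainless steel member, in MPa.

The stainless steel has the larger α, so on heating it would change length more than the concrete if both were free. The rigid plates force a common final length, so the stainless steel is put into compression and the concrete into tension, with equal and opposite forces P (no external load).
Compatibility of the two members (thermal + elastic change equal): (α₁ − α₂)ΔT = P·[1/(A₁E₁) + 1/(A₂E₂)].
|α₁ − α₂|·ΔT = 6.6×10⁻⁶ × 50 = 0.00033.
1/(A₁E₁) + 1/(A₂E₂) = 1/(375×33×10³) + 1/(2400×198×10³) = 8.291×10⁻⁸ N⁻¹.
P = 0.00033 / 8.291×10⁻⁸ = 3980 N = 3.98 kN.
σ_{stainless steel} = P/A₂ = 3980/2400 = 1.658 MPa, compressive.

σ ≈ 1.66 MPa (compressive)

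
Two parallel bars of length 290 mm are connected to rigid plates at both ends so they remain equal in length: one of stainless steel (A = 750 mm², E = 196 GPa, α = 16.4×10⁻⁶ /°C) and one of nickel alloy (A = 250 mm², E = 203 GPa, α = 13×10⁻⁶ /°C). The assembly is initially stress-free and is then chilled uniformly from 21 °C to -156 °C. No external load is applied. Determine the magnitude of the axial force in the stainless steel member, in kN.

The stainless steel has the larger α, so on cooling it would change length more than the nickel alloy if both were free. The rigid plates force a common final length, so the stainless steel is put into tension and the nickel alloy into compression, with equal and opposite forces P (no external load).
Equating the net (thermal + elastic) strains gives |α₁ − α₂|·ΔT = P·[1/(A₁E₁) + 1/(A₂E₂)].
|α₁ − α₂|·ΔT = 3.4×10⁻⁶ × 177 = 0.0006018.
1/(A₁E₁) + 1/(A₂E₂) = 1/(750×196×10³) + 1/(250×203×10³) = 2.651×10⁻⁸ N⁻¹.
So P = 0.0006018 / 2.651×10⁻⁸ = 22.7 kN.

P ≈ 22.7 kN (tensile in the stainless steel)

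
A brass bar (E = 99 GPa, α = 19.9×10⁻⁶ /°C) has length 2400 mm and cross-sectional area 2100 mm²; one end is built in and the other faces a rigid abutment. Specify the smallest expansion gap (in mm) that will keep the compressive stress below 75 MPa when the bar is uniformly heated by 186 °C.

Free expansion if unrestrained: δ_free = αΔT L = 19.9×10⁻⁶ × 186 × 2400 = 8.883 mm.
At the allowable stress the elastic shortening the wall may impose is σL/E = 75 × 2400 / (99×10³) = 1.818 mm.
So the gap has to take up the difference, g_min = δ_free − σL/E = 8.883 − 1.818 = 7.065 mm.

g ≈ 7.07 mm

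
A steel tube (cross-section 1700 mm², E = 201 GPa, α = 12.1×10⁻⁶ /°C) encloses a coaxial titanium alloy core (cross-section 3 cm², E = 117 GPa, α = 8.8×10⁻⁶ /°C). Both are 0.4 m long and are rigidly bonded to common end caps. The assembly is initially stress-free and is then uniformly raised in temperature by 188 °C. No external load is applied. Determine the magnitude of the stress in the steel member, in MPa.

Both members must finish at the same length. With the larger α, the steel tends to over-expand; the plates restrain it, putting the steel in compression and the titanium alloy in tension. With no external load the two internal forces are equal and opposite, magnitude P.
Compatibility of the two members (thermal + elastic change equal): (α₁ − α₂)ΔT = P·[1/(A₁E₁) + 1/(A₂E₂)].
|α₁ − α₂|·ΔT = 3.3×10⁻⁶ × 188 = 0.0006204.
1/(A₁E₁) + 1/(A₂E₂) = 1/(1700×201×10³) + 1/(300×117×10³) = 3.142×10⁻⁸ N⁻¹.
So P = 0.0006204 / 3.142×10⁻⁸ = 19.75 kN.
σ_{steel} = P/A₁ = 19750/1700 = 11.62 MPa, compressive.

σ ≈ 11.6 MPa (compressive)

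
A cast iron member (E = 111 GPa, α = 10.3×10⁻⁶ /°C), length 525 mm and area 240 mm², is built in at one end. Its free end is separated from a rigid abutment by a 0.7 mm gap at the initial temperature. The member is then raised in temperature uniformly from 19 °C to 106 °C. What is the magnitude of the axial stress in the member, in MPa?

Free thermal elongation = αΔT L = 10.3×10⁻⁶ × 87 × 525 = 0.4705 mm.
This is smaller than the 0.7 mm clearance, so the member expands freely without reaching the stop — the stress is zero.

σ ≈ 0 MPa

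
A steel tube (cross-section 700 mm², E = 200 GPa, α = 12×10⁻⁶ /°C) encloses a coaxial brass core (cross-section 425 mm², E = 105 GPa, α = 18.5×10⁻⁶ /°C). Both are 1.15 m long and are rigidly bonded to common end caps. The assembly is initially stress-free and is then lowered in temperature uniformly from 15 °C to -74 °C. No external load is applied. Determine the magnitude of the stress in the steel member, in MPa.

σ ≈ 28 MPa (compressive)

The brass has the larger α, so on cooling it would change length more than the steel if both were free. The rigid plates force a common final length, so the brass is put into tension and the steel into compression, with equal and opposite forces P (no external load).
Setting the final lengths equal and cancelling L: (α₁ − α₂)ΔT = P/(A₁E₁) + P/(A₂E₂).
|α₁ − α₂|·ΔT = 6.5×10⁻⁶ × 89 = 0.0005785.
1/(A₁E₁) + 1/(A₂E₂) = 1/(700×200×10³) + 1/(425×105×10³) = 2.955×10⁻⁸ N⁻¹.
P = 0.0005785 / 2.955×10⁻⁸ = 19580 N = 19.58 kN.
σ_{steel} = P/A₁ = 19580/700 = 27.97 MPa, compressive.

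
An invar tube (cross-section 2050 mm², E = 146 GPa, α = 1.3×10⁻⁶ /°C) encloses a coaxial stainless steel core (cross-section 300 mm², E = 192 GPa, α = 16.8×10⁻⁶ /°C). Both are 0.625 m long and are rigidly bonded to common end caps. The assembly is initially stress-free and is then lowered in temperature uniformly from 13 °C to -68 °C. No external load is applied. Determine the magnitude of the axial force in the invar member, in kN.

The stainless steel has the larger α, so on cooling it would change length more than the invar if both were free. The rigid plates force a common final length, so the stainless steel is put into tension and the invar into compression, with equal and opposite forces P (no external load).
Equating the net (thermal + elastic) strains gives |α₁ − α₂|·ΔT = P·[1/(A₁E₁) + 1/(A₂E₂)].
|α₁ − α₂|·ΔT = 15.5×10⁻⁶ × 81 = 0.001256.
1/(A₁E₁) + 1/(A₂E₂) = 1/(2050×146×10³) + 1/(300×192×10³) = 2.07×10⁻⁸ N⁻¹.
So P = 0.001256 / 2.07×10⁻⁸ = 60.65 kN.

P ≈ 60.6 kN (compressive in the invar)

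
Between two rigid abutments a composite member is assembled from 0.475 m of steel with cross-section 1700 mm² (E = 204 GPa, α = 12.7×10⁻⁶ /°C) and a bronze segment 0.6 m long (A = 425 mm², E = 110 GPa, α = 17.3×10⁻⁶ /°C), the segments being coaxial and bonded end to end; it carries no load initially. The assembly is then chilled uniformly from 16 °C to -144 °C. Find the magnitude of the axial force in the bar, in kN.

P ≈ 185 kN (tensile)

Free thermal contraction of the whole bar: Σ αᵢΔT Lᵢ = 12.7×10⁻⁶×160×475 + 17.3×10⁻⁶×160×600 = 2.626 mm.
The walls prevent any net length change, so an axial force P (same in every segment) develops. Compatibility: P · Σ Lᵢ/(AᵢEᵢ) = δ_free.
Σ Lᵢ/(AᵢEᵢ) = 475/(1700×204×10³) + 600/(425×110×10³) = 1.42×10⁻⁵ mm/N.
So P = 2.626 / 1.42×10⁻⁵ = 184.9 kN, tensile.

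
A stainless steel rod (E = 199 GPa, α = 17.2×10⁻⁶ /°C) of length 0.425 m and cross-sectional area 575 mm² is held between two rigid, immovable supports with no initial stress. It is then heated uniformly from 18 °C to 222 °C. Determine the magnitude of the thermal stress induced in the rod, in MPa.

With length fixed, the mechanical strain must cancel the thermal strain αΔT = 17.2×10⁻⁶ × 204 = 3508.8×10⁻⁶.
The stress required to suppress this strain is σ = Eε = 199×10³ × 3508.8×10⁻⁶ = 698.3 MPa, compressive since the rod is trying to expand.

σ ≈ 698 MPa (compressive)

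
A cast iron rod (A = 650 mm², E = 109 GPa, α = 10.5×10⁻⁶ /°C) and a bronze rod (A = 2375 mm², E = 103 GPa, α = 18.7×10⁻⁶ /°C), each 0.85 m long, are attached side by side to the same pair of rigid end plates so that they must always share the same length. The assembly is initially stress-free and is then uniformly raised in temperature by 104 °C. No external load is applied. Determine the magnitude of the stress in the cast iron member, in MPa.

The bronze has the larger α, so on heating it would change length more than the cast iron if both were free. The rigid plates force a common final length, so the bronze is put into compression and the cast iron into tension, with equal and opposite forces P (no external load).
Compatibility of the two members (thermal + elastic change equal): (α₁ − α₂)ΔT = P·[1/(A₁E₁) + 1/(A₂E₂)].
|α₁ − α₂|·ΔT = 8.2×10⁻⁶ × 104 = 0.0008528.
1/(A₁E₁) + 1/(A₂E₂) = 1/(650×109×10³) + 1/(2375×103×10³) = 1.82×10⁻⁸ N⁻¹.
So P = 0.0008528 / 1.82×10⁻⁸ = 46.85 kN.
σ_{cast iron} = P/A₁ = 46850/650 = 72.08 MPa, tensile.

σ ≈ 72.1 MPa (tensile)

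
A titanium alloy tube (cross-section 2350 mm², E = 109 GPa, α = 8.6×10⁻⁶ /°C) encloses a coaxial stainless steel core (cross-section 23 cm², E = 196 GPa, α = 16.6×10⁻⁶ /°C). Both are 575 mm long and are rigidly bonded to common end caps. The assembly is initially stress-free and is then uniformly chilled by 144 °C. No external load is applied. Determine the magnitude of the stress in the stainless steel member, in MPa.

σ ≈ 81.8 MPa (tensile)

The stainless steel has the larger α, so on cooling it would change length more than the titanium alloy if both were free. The rigid plates force a common final length, so the stainless steel is put into tension and the titanium alloy into compression, with equal and opposite forces P (no external load).
Compatibility of the two members (thermal + elastic change equal): (α₁ − α₂)ΔT = P·[1/(A₁E₁) + 1/(A₂E₂)].
|α₁ − α₂|·ΔT = 8×10⁻⁶ × 144 = 0.001152.
1/(A₁E₁) + 1/(A₂E₂) = 1/(2350×109×10³) + 1/(2300×196×10³) = 6.122×10⁻⁹ N⁻¹.
So P = 0.001152 / 6.122×10⁻⁹ = 188.2 kN.
σ_{stainless steel} = P/A₂ = 188200/2300 = 81.81 MPa, tensile.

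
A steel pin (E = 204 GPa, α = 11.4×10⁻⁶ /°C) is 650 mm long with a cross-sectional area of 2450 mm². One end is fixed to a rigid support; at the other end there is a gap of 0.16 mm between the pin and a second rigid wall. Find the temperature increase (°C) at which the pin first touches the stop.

ΔT ≈ 21.6 °C

Contact occurs when the free expansion equals the gap: αΔT L = 0.16 mm.
So ΔT = g/(αL) = 0.16/(11.4×10⁻⁶ × 650) = 21.59 °C.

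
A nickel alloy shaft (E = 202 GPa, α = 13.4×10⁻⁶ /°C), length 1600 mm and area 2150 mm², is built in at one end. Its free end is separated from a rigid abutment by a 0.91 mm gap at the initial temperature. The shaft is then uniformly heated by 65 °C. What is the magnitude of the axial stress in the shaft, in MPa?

If the wall were absent the shaft would grow by αΔT L = 13.4×10⁻⁶ × 65 × 1600 = 1.394 mm.
After closing the 0.91 mm clearance, 1.394 − 0.91 = 0.4836 mm of expansion remains to be suppressed by the wall.
So σ = E(δ_free − g)/L = 202×10³ × 0.4836/1600 = 61.05 MPa.

σ ≈ 61.1 MPa (compressive)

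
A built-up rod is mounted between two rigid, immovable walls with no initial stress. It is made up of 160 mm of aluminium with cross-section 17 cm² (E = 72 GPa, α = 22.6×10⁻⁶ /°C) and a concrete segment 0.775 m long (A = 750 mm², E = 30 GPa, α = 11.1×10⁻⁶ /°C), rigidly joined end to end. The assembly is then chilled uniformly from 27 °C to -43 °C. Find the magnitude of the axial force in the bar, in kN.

Free thermal contraction of the whole bar: Σ αᵢΔT Lᵢ = 22.6×10⁻⁶×70×160 + 11.1×10⁻⁶×70×775 = 0.8553 mm.
The rigid supports impose zero overall length change; the single axial force P common to all segments must satisfy P Σ Lᵢ/(AᵢEᵢ) = δ_free.
The series flexibility is Σ Lᵢ/(AᵢEᵢ) = 160/(1700×72×10³) + 775/(750×30×10³) = 3.575×10⁻⁵ mm/N.
Hence P = δ_free / Σ(L/AE) = 0.8553/3.575×10⁻⁵ = 23.92 kN (tensile).

P ≈ 23.9 kN (tensile)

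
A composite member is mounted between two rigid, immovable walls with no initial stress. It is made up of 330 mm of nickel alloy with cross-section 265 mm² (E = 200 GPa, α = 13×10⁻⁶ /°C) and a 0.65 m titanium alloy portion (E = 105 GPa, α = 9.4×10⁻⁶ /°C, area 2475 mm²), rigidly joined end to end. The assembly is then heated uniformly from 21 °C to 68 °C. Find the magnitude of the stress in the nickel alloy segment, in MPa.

σ ≈ 211 MPa (compressive)

Free thermal expansion of the whole bar: Σ αᵢΔT Lᵢ = 13×10⁻⁶×47×330 + 9.4×10⁻⁶×47×650 = 0.4888 mm.
The rigid supports impose zero overall length change; the single axial force P common to all segments must satisfy P Σ Lᵢ/(AᵢEᵢ) = δ_free.
The series flexibility is Σ Lᵢ/(AᵢEᵢ) = 330/(265×200×10³) + 650/(2475×105×10³) = 8.728×10⁻⁶ mm/N.
Hence P = δ_free / Σ(L/AE) = 0.4888/8.728×10⁻⁶ = 56.01 kN (compressive).
σ_{nickel alloy} = P / A = 56010 / 265 = 211.3 MPa.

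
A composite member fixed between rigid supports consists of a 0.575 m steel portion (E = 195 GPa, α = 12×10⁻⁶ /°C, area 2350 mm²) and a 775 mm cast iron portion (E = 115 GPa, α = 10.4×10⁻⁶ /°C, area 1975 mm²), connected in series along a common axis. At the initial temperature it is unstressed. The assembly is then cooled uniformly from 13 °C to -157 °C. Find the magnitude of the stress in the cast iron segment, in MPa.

If the supports were absent, the total length change would be Σ αᵢΔT Lᵢ = 12×10⁻⁶×170×575 + 10.4×10⁻⁶×170×775 = 2.543 mm.
Since the ends are fixed, an axial force P builds up, equal in every segment, with P · Σ Lᵢ/(AᵢEᵢ) = δ_free.
The series flexibility is Σ Lᵢ/(AᵢEᵢ) = 575/(2350×195×10³) + 775/(1975×115×10³) = 4.667×10⁻⁶ mm/N.
Hence P = δ_free / Σ(L/AE) = 2.543/4.667×10⁻⁶ = 544.9 kN (tensile).
σ_{cast iron} = P / A = 544900 / 1975 = 275.9 MPa.

σ ≈ 276 MPa (tensile)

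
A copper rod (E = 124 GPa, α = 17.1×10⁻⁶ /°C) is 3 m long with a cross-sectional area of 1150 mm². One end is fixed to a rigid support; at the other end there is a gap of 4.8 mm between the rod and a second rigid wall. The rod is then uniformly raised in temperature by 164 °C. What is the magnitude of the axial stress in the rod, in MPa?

Unrestrained expansion: δ_free = αΔT L = 17.1×10⁻⁶ × 164 × 3000 = 8.413 mm.
After closing the 4.8 mm clearance, 8.413 − 4.8 = 3.613 mm of expansion remains to be suppressed by the wall.
That suppressed elongation corresponds to σ = E·Δ/L = 124×10³ × 3.613/3000 = 149.3 MPa.

σ ≈ 149 MPa (compressive)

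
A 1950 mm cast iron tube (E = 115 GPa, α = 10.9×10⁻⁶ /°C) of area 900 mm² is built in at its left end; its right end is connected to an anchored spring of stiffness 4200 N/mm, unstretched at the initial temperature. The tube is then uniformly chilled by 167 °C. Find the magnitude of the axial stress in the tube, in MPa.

Free thermal contraction: δ_free = αΔT L = 10.9×10⁻⁶ × 167 × 1950 = 3.55 mm.
With a force P in the spring, the elastic change of the tube is PL/(AE) and that of the spring is P/k; compatibility requires their sum to equal δ_free.
P [ L/(AE) + 1/k ] = δ_free → P [ 1950/(900×115×10³) + 1/(4200) ] = 3.55.
P = 3.55 / 0.0002569 = 13820 N.
σ = P/A = 13820/900 = 15.35 MPa.

σ ≈ 15.4 MPa (tensile)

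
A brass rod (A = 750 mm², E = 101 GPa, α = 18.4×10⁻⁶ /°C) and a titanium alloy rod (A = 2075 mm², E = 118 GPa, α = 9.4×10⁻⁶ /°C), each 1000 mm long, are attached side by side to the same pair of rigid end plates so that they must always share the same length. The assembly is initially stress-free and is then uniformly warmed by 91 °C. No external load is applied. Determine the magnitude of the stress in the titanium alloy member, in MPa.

σ ≈ 22.8 MPa (tensile)

The brass has the larger α, so on heating it would change length more than the titanium alloy if both were free. The rigid plates force a common final length, so the brass is put into compression and the titanium alloy into tension, with equal and opposite forces P (no external load).
Compatibility of the two members (thermal + elastic change equal): (α₁ − α₂)ΔT = P·[1/(A₁E₁) + 1/(A₂E₂)].
|α₁ − α₂|·ΔT = 9×10⁻⁶ × 91 = 0.000819.
1/(A₁E₁) + 1/(A₂E₂) = 1/(750×101×10³) + 1/(2075×118×10³) = 1.729×10⁻⁸ N⁻¹.
P = 0.000819 / 1.729×10⁻⁸ = 47380 N = 47.38 kN.
σ_{titanium alloy} = P/A₂ = 47380/2075 = 22.83 MPa, tensile.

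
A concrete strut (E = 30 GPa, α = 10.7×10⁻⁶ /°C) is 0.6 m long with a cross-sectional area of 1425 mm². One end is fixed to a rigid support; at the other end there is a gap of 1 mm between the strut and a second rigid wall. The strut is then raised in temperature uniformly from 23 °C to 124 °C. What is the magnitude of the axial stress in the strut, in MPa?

Unrestrained expansion: δ_free = αΔT L = 10.7×10⁻⁶ × 101 × 600 = 0.6484 mm.
This is smaller than the 1 mm clearance, so the strut expands freely without reaching the stop — the stress is zero.

σ ≈ 0 MPa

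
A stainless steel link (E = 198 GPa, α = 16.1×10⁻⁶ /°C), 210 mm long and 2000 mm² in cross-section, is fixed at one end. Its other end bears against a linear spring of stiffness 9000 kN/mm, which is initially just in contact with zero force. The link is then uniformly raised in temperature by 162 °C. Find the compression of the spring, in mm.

δ ≈ 0.0949 mm

The unrestrained thermal change is αΔT L = 16.1×10⁻⁶ × 162 × 210 = 0.5477 mm.
Let P be the compressive force at the spring. The link shortens elastically by PL/(AE) and the spring compresses by P/k; together these equal δ_free.
So P = δ_free / [L/(AE) + 1/k] = 0.5477 / [ 210/(2000×198×10³) + 1/(9000×10³) ].
P = 0.5477 / 6.414×10⁻⁷ = 853900 N.
Spring compression = P/k = 853900/(9000×10³) = 0.09488 mm.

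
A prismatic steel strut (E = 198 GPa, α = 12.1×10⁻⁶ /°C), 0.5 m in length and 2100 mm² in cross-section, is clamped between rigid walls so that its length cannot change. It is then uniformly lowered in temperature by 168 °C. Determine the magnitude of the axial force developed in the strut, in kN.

Full restraint means ε = 0, so the stress is σ = EαΔT = 198×10³ × 12.1×10⁻⁶ × 168 = 402.5 MPa.
Axial force P = σA = 402.5 × 2100 = 845200 N = 845.2 kN, tensile.

P ≈ 845 kN (tensile)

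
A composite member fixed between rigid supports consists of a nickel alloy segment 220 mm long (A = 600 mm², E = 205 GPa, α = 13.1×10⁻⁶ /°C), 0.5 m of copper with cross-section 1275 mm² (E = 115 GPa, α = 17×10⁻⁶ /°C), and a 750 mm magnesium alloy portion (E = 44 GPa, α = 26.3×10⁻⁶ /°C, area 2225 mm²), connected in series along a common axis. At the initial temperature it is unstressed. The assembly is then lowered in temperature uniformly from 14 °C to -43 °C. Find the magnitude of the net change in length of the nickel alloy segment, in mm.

If the supports were absent, the total length change would be Σ αᵢΔT Lᵢ = 13.1×10⁻⁶×57×220 + 17×10⁻⁶×57×500 + 26.3×10⁻⁶×57×750 = 1.773 mm.
Since the ends are fixed, an axial force P builds up, equal in every segment, with P · Σ Lᵢ/(AᵢEᵢ) = δ_free.
The series flexibility is Σ Lᵢ/(AᵢEᵢ) = 220/(600×205×10³) + 500/(1275×115×10³) + 750/(2225×44×10³) = 1.286×10⁻⁵ mm/N.
P = 1.773 / 1.286×10⁻⁵ = 137900 N = 137.9 kN, tensile.
For the nickel alloy segment, free thermal change = 13.1×10⁻⁶×57×220 = 0.1643 mm and elastic change from P = 137900×220/(600×205×10³) = 0.2466 mm; these oppose, so the net change is 0.0823 mm (segment lengthens).

|ΔL| ≈ 0.0823 mm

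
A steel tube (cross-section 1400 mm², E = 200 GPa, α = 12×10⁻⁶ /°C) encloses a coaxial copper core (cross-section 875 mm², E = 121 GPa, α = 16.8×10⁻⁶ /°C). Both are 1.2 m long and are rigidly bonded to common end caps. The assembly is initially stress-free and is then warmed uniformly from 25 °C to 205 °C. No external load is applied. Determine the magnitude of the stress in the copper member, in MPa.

Both members must finish at the same length. With the larger α, the copper tends to over-expand; the plates restrain it, putting the copper in compression and the steel in tension. With no external load the two internal forces are equal and opposite, magnitude P.
Setting the final lengths equal and cancelling L: (α₁ − α₂)ΔT = P/(A₁E₁) + P/(A₂E₂).
|α₁ − α₂|·ΔT = 4.8×10⁻⁶ × 180 = 0.000864.
1/(A₁E₁) + 1/(A₂E₂) = 1/(1400×200×10³) + 1/(875×121×10³) = 1.302×10⁻⁸ N⁻¹.
So P = 0.000864 / 1.302×10⁻⁸ = 66.38 kN.
σ_{copper} = P/A₂ = 66380/875 = 75.86 MPa, compressive.

σ ≈ 75.9 MPa (compressive)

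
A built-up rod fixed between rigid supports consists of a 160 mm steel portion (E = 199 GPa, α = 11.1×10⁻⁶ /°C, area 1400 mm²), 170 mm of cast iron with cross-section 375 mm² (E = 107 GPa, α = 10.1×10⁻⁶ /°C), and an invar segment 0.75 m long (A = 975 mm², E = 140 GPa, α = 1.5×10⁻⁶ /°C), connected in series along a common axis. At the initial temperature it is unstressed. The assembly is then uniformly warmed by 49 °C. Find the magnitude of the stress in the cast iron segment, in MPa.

With the walls removed the bar would change length by δ_free = Σ αᵢΔT Lᵢ = 11.1×10⁻⁶×49×160 + 10.1×10⁻⁶×49×170 + 1.5×10⁻⁶×49×750 = 0.2263 mm.
Since the ends are fixed, an axial force P builds up, equal in every segment, with P · Σ Lᵢ/(AᵢEᵢ) = δ_free.
The series flexibility is Σ Lᵢ/(AᵢEᵢ) = 160/(1400×199×10³) + 170/(375×107×10³) + 750/(975×140×10³) = 1.031×10⁻⁵ mm/N.
P = 0.2263 / 1.031×10⁻⁵ = 21960 N = 21.96 kN, compressive.
σ_{cast iron} = P / A = 21960 / 375 = 58.55 MPa.

σ ≈ 58.6 MPa (compressive)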